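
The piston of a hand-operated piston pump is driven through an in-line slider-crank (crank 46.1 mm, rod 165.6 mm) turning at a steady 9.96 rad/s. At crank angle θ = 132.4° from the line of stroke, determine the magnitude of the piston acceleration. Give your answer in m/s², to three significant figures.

3.18

ω = 9.96 rad/s
x(θ) = r cosθ + √(L² − r² sin²θ); with ω constant, a = ω²·d²x/dθ².
d²x/dθ² = −r cosθ − r²(cos2θ)/√u − r⁴ sin²2θ/(4u^{3/2}),  u = L² − r² sin²θ = 0.0262644 m².
Substituting r = 0.0461 m, L = 0.1656 m, θ = 132.4°: d²x/dθ² = +0.032011 m.
a = ω²·d²x/dθ² = (9.96)²·(+0.032011) = +3.1755 m/s²;  |a| = 3.1755 m/s².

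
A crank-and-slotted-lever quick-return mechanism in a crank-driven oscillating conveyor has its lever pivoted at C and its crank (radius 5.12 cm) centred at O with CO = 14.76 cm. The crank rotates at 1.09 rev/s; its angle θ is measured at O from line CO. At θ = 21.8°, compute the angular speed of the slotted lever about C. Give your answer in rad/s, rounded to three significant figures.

1.72

ω = 6.849 rad/s (from 1.09 rev/s).
Crank pin A relative to C: A = (d + r cosθ, r sinθ); lever angle φ = atan2(r sinθ, d + r cosθ).
Differentiating tanφ: φ̇ = rω(d cosθ + r)/(d² + r² + 2dr cosθ).
d² + r² + 2dr cosθ = |CA|² = 0.0384406 m²;  d cosθ + r = +0.18824 m.
|ω_lever| = |0.0512·6.849·+0.18824| / 0.0384406 = 1.7172 rad/s.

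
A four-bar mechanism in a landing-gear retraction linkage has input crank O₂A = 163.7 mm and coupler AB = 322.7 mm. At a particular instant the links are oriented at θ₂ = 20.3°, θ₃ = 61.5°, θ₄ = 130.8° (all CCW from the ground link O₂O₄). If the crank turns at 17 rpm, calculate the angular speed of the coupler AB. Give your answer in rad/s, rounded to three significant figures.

0.904

ω₂ = 1.78 rad/s (from 17 rpm).
Differentiating the loop-closure r₂e^{iθ₂}+r₃e^{iθ₃}=r₁+r₄e^{iθ₄} gives r₂ω₂e^{iθ₂}+r₃ω₃e^{iθ₃}=r₄ω₄e^{iθ₄}.
Eliminating the other unknown: ω₃ = r₂ω₂ sin(θ₄−θ₂) / [r₃ sin(θ₃−θ₄)].
Numerator sine = +0.93667; denominator sine = -0.93544.
Result = 0.1637·1.78·(+0.93667) / (0.3227·(-0.93544)) = -0.90427 rad/s; magnitude 0.90427 rad/s.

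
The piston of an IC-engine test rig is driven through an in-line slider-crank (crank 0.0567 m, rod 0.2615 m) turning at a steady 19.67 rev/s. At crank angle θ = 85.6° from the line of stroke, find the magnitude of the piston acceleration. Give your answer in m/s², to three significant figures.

124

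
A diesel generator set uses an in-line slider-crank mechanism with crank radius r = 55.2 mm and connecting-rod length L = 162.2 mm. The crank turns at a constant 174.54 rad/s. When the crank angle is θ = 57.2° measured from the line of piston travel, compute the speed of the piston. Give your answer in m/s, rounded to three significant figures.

ω = 174.5 rad/s
For an in-line slider-crank, x = r cosθ + √(L² − r² sin²θ), so v = −rω sinθ·[1 + r cosθ/√(L² − r² sin²θ)].
With r = 0.0552 m, L = 0.1622 m, θ = 57.2°: √(L² − r² sin²θ) = 0.15542 m.
v = −0.0552·174.5·0.84057·[1 + 0.0552·0.54171/0.15542] = -9.6566 m/s.
|v| = 9.6566 m/s.

9.66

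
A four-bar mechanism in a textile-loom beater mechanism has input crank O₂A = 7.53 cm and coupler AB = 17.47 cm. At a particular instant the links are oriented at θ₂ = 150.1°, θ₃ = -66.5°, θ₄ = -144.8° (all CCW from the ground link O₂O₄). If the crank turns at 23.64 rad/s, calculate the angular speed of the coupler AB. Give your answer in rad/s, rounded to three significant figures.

9.44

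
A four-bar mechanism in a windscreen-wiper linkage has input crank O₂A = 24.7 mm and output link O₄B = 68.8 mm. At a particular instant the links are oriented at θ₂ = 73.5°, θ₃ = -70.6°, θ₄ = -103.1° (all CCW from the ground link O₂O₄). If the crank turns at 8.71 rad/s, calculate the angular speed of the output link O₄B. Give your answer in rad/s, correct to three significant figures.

ω₂ = 8.71 rad/s
Differentiating the loop-closure r₂e^{iθ₂}+r₃e^{iθ₃}=r₁+r₄e^{iθ₄} gives r₂ω₂e^{iθ₂}+r₃ω₃e^{iθ₃}=r₄ω₄e^{iθ₄}.
Eliminating the other unknown: ω₄ = r₂ω₂ sin(θ₂−θ₃) / [r₄ sin(θ₄−θ₃)].
Numerator sine = +0.58637; denominator sine = -0.53730.
Result = 0.0247·8.71·(+0.58637) / (0.0688·(-0.53730)) = -3.4126 rad/s; magnitude 3.4126 rad/s.

3.41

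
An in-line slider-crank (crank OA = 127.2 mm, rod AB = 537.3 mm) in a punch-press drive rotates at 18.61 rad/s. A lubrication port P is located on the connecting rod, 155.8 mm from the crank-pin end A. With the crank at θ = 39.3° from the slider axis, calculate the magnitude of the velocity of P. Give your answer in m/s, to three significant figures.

ω = 18.61 rad/s.  Crank-pin speed |V_A| = rω = 2.3672 m/s, perpendicular to OA.
Rod angle: sinφ = −(r/L) sinθ ⇒ φ = -8.624°; ω_rod = −rω cosθ/√(L²−r²sin²θ) = -3.4483 rad/s.
V_P = V_A + ω_rod × AP, with AP = 0.1558 m along the rod.
Components: V_Px = −rω sinθ − a·ω_rod·sinφ = -1.5799 m/s;  V_Py = rω cosθ + a·ω_rod·cosφ = +1.3007 m/s.
|V_P| = √(V_Px² + V_Py²) = 2.0464 m/s.

2.05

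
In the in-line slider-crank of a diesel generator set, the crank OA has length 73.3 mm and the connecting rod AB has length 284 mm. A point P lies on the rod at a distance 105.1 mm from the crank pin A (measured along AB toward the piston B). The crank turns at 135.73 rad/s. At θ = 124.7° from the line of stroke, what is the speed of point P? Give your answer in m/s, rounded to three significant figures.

8.51

ω = 135.7 rad/s.  Crank-pin speed |V_A| = rω = 9.949 m/s, perpendicular to OA.
Rod angle: sinφ = −(r/L) sinθ ⇒ φ = -12.251°; ω_rod = −rω cosθ/√(L²−r²sin²θ) = +20.408 rad/s.
V_P = V_A + ω_rod × AP, with AP = 0.1051 m along the rod.
Components: V_Px = −rω sinθ − a·ω_rod·sinφ = -7.7244 m/s;  V_Py = rω cosθ + a·ω_rod·cosφ = -3.5678 m/s.
|V_P| = √(V_Px² + V_Py²) = 8.5085 m/s.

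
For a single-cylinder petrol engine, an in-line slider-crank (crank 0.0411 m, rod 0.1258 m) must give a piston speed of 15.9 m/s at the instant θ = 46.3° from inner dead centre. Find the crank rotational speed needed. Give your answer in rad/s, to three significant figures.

434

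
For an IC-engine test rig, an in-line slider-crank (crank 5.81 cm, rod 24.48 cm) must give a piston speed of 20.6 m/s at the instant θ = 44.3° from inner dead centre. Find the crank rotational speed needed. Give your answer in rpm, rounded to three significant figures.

4140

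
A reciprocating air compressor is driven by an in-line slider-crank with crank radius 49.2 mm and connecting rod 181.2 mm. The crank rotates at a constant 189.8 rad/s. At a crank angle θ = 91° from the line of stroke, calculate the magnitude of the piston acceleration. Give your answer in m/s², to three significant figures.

531

ω = 189.8 rad/s
x(θ) = r cosθ + √(L² − r² sin²θ); with ω constant, a = ω²·d²x/dθ².
d²x/dθ² = −r cosθ − r²(cos2θ)/√u − r⁴ sin²2θ/(4u^{3/2}),  u = L² − r² sin²θ = 0.0304135 m².
Substituting r = 0.0492 m, L = 0.1812 m, θ = 91°: d²x/dθ² = +0.01473 m.
a = ω²·d²x/dθ² = (189.8)²·(+0.01473) = +530.64 m/s²;  |a| = 530.64 m/s².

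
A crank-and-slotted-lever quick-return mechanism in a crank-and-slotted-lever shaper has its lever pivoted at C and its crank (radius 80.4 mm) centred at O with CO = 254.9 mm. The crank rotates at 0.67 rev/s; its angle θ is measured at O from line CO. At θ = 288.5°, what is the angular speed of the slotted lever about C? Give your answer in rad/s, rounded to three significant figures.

0.646

ω = 4.21 rad/s (from 0.67 rev/s).
Crank pin A relative to C: A = (d + r cosθ, r sinθ); lever angle φ = atan2(r sinθ, d + r cosθ).
Differentiating tanφ: φ̇ = rω(d cosθ + r)/(d² + r² + 2dr cosθ).
d² + r² + 2dr cosθ = |CA|² = 0.0844438 m²;  d cosθ + r = +0.16128 m.
|ω_lever| = |0.0804·4.21·+0.16128| / 0.0844438 = 0.64644 rad/s.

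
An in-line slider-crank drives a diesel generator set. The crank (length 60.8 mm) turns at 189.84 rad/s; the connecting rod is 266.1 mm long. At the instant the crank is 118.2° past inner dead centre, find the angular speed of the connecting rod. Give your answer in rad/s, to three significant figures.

ω = 189.8 rad/s
The rod makes angle φ with the slider axis where L sinφ = r sinθ; differentiating, L cosφ·φ̇ = r ω cosθ.
L cosφ = √(L² − r² sin²θ) = 0.26065 m.
|ω_rod| = r ω |cosθ| / √(L² − r² sin²θ) = 0.0608·189.8·0.47255/0.26065 = 20.926 rad/s.

20.9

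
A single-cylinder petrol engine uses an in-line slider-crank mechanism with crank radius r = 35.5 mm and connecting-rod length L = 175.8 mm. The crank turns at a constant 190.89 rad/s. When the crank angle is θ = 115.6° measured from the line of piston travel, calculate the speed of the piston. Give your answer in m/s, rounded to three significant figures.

ω = 190.9 rad/s
For an in-line slider-crank, x = r cosθ + √(L² − r² sin²θ), so v = −rω sinθ·[1 + r cosθ/√(L² − r² sin²θ)].
With r = 0.0355 m, L = 0.1758 m, θ = 115.6°: √(L² − r² sin²θ) = 0.17286 m.
v = −0.0355·190.9·0.90183·[1 + 0.0355·-0.43209/0.17286] = -5.5691 m/s.
|v| = 5.5691 m/s.

5.57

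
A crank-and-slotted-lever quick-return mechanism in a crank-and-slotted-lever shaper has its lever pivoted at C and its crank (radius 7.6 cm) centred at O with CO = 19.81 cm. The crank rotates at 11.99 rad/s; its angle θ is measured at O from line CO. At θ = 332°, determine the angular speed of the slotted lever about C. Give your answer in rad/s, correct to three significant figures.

3.19

ω = 11.99 rad/s
Crank pin A relative to C: A = (d + r cosθ, r sinθ); lever angle φ = atan2(r sinθ, d + r cosθ).
Differentiating tanφ: φ̇ = rω(d cosθ + r)/(d² + r² + 2dr cosθ).
d² + r² + 2dr cosθ = |CA|² = 0.0716062 m²;  d cosθ + r = +0.25091 m.
|ω_lever| = |0.076·11.99·+0.25091| / 0.0716062 = 3.193 rad/s.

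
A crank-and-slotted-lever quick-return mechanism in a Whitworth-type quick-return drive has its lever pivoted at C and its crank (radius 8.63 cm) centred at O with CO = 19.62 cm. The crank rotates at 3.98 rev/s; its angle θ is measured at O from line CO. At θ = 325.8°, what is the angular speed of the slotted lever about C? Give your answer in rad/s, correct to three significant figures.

ω = 25.01 rad/s (from 3.98 rev/s).
Crank pin A relative to C: A = (d + r cosθ, r sinθ); lever angle φ = atan2(r sinθ, d + r cosθ).
Differentiating tanφ: φ̇ = rω(d cosθ + r)/(d² + r² + 2dr cosθ).
d² + r² + 2dr cosθ = |CA|² = 0.0739505 m²;  d cosθ + r = +0.24857 m.
|ω_lever| = |0.0863·25.01·+0.24857| / 0.0739505 = 7.2542 rad/s.

7.25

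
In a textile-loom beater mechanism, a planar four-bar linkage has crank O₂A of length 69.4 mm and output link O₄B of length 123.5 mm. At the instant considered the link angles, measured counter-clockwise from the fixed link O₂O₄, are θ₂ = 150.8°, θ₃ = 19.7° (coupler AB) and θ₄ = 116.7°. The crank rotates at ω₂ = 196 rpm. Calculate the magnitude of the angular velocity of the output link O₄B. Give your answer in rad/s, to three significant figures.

8.76

ω₂ = 20.53 rad/s (from 196 rpm).
Differentiating the loop-closure r₂e^{iθ₂}+r₃e^{iθ₃}=r₁+r₄e^{iθ₄} gives r₂ω₂e^{iθ₂}+r₃ω₃e^{iθ₃}=r₄ω₄e^{iθ₄}.
Eliminating the other unknown: ω₄ = r₂ω₂ sin(θ₂−θ₃) / [r₄ sin(θ₄−θ₃)].
Numerator sine = +0.75356; denominator sine = +0.99255.
Result = 0.0694·20.53·(+0.75356) / (0.1235·(+0.99255)) = +8.7568 rad/s; magnitude 8.7568 rad/s.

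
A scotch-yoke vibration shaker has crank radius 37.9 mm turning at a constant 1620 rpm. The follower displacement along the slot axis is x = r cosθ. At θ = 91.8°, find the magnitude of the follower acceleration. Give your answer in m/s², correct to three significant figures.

ω = 169.6 rad/s (from 1620 rpm).
x = r cosθ ⇒ ẍ = −rω² cosθ (ω constant).
|a| = rω²|cosθ| = 0.0379·(169.6)²·|cos 91.8°| = 34.261 m/s².

34.3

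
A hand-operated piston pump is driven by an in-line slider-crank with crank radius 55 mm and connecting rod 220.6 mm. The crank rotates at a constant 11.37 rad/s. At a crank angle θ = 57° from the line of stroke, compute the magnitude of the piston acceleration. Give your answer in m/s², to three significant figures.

ω = 11.37 rad/s
x(θ) = r cosθ + √(L² − r² sin²θ); with ω constant, a = ω²·d²x/dθ².
d²x/dθ² = −r cosθ − r²(cos2θ)/√u − r⁴ sin²2θ/(4u^{3/2}),  u = L² − r² sin²θ = 0.0465367 m².
Substituting r = 0.055 m, L = 0.2206 m, θ = 57°: d²x/dθ² = -0.024442 m.
a = ω²·d²x/dθ² = (11.37)²·(-0.024442) = -3.1598 m/s²;  |a| = 3.1598 m/s².

3.16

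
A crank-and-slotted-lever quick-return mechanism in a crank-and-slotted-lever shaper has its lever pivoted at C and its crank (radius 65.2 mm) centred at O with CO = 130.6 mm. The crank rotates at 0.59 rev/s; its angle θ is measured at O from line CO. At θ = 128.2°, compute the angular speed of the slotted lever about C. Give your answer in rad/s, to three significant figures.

0.349

ω = 3.707 rad/s (from 0.59 rev/s).
Crank pin A relative to C: A = (d + r cosθ, r sinθ); lever angle φ = atan2(r sinθ, d + r cosθ).
Differentiating tanφ: φ̇ = rω(d cosθ + r)/(d² + r² + 2dr cosθ).
d² + r² + 2dr cosθ = |CA|² = 0.0107758 m²;  d cosθ + r = -0.015564 m.
|ω_lever| = |0.0652·3.707·-0.015564| / 0.0107758 = 0.34911 rad/s.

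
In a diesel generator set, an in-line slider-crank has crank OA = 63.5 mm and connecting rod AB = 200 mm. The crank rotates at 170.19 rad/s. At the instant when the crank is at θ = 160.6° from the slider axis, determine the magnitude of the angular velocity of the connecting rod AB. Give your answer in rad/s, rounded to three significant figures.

ω = 170.2 rad/s
The rod makes angle φ with the slider axis where L sinφ = r sinθ; differentiating, L cosφ·φ̇ = r ω cosθ.
L cosφ = √(L² − r² sin²θ) = 0.19888 m.
|ω_rod| = r ω |cosθ| / √(L² − r² sin²θ) = 0.0635·170.2·0.94322/0.19888 = 51.253 rad/s.

51.3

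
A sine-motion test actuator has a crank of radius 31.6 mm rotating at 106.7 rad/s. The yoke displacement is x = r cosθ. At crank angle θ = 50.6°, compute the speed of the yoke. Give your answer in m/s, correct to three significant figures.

ω = 106.7 rad/s
x = r cosθ ⇒ ẋ = −rω sinθ.
|v| = rω|sinθ| = 0.0316·106.7·|sin 50.6°| = 2.6054 m/s.

2.61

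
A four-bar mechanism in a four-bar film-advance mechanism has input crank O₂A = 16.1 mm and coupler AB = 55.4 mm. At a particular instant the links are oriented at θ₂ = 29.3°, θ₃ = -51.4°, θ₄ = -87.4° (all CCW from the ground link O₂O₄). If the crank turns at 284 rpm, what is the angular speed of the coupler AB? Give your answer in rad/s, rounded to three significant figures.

13.1

ω₂ = 29.74 rad/s (from 284 rpm).
Differentiating the loop-closure r₂e^{iθ₂}+r₃e^{iθ₃}=r₁+r₄e^{iθ₄} gives r₂ω₂e^{iθ₂}+r₃ω₃e^{iθ₃}=r₄ω₄e^{iθ₄}.
Eliminating the other unknown: ω₃ = r₂ω₂ sin(θ₄−θ₂) / [r₃ sin(θ₃−θ₄)].
Numerator sine = -0.89337; denominator sine = +0.58779.
Result = 0.0161·29.74·(-0.89337) / (0.0554·(+0.58779)) = -13.136 rad/s; magnitude 13.136 rad/s.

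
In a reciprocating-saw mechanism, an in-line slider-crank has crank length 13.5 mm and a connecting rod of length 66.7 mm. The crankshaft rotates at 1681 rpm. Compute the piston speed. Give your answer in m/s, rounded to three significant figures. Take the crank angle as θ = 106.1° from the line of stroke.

ω = 2π·1681/60 = 176 rad/s
For an in-line slider-crank, x = r cosθ + √(L² − r² sin²θ), so v = −rω sinθ·[1 + r cosθ/√(L² − r² sin²θ)].
With r = 0.0135 m, L = 0.0667 m, θ = 106.1°: √(L² − r² sin²θ) = 0.065427 m.
v = −0.0135·176·0.96078·[1 + 0.0135·-0.27731/0.065427] = -2.1526 m/s.
|v| = 2.1526 m/s.

2.15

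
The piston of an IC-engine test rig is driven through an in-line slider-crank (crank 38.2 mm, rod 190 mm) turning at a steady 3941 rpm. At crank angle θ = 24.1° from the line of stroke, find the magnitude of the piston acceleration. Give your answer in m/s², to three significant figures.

ω = 2π·3941/60 = 412.7 rad/s
x(θ) = r cosθ + √(L² − r² sin²θ); with ω constant, a = ω²·d²x/dθ².
d²x/dθ² = −r cosθ − r²(cos2θ)/√u − r⁴ sin²2θ/(4u^{3/2}),  u = L² − r² sin²θ = 0.0358567 m².
Substituting r = 0.0382 m, L = 0.19 m, θ = 24.1°: d²x/dθ² = -0.04005 m.
a = ω²·d²x/dθ² = (412.7)²·(-0.04005) = -6821.4 m/s²;  |a| = 6821.4 m/s².

6820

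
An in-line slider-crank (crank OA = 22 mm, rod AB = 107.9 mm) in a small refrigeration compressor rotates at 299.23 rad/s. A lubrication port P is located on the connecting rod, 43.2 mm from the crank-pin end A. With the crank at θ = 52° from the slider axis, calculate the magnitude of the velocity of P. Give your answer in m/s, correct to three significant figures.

ω = 299.2 rad/s.  Crank-pin speed |V_A| = rω = 6.5831 m/s, perpendicular to OA.
Rod angle: sinφ = −(r/L) sinθ ⇒ φ = -9.246°; ω_rod = −rω cosθ/√(L²−r²sin²θ) = -38.056 rad/s.
V_P = V_A + ω_rod × AP, with AP = 0.0432 m along the rod.
Components: V_Px = −rω sinθ − a·ω_rod·sinφ = -5.4517 m/s;  V_Py = rω cosθ + a·ω_rod·cosφ = +2.4303 m/s.
|V_P| = √(V_Px² + V_Py²) = 5.9688 m/s.

5.97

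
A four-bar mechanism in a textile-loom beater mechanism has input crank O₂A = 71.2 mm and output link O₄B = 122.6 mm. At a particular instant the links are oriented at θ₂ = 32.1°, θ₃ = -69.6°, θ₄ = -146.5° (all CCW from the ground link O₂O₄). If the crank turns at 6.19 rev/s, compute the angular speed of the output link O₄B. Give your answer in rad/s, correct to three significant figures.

ω₂ = 38.89 rad/s (from 6.19 rev/s).
Differentiating the loop-closure r₂e^{iθ₂}+r₃e^{iθ₃}=r₁+r₄e^{iθ₄} gives r₂ω₂e^{iθ₂}+r₃ω₃e^{iθ₃}=r₄ω₄e^{iθ₄}.
Eliminating the other unknown: ω₄ = r₂ω₂ sin(θ₂−θ₃) / [r₄ sin(θ₄−θ₃)].
Numerator sine = +0.97922; denominator sine = -0.97398.
Result = 0.0712·38.89·(+0.97922) / (0.1226·(-0.97398)) = -22.709 rad/s; magnitude 22.709 rad/s.

22.7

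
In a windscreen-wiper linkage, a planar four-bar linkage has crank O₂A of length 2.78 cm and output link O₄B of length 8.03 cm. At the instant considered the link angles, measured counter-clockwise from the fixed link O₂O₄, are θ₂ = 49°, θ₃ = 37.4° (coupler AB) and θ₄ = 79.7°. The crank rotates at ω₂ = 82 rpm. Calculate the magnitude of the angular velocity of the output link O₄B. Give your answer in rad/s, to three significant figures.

ω₂ = 8.587 rad/s (from 82 rpm).
Differentiating the loop-closure r₂e^{iθ₂}+r₃e^{iθ₃}=r₁+r₄e^{iθ₄} gives r₂ω₂e^{iθ₂}+r₃ω₃e^{iθ₃}=r₄ω₄e^{iθ₄}.
Eliminating the other unknown: ω₄ = r₂ω₂ sin(θ₂−θ₃) / [r₄ sin(θ₄−θ₃)].
Numerator sine = +0.20108; denominator sine = +0.67301.
Result = 0.0278·8.587·(+0.20108) / (0.0803·(+0.67301)) = +0.8882 rad/s; magnitude 0.8882 rad/s.

0.888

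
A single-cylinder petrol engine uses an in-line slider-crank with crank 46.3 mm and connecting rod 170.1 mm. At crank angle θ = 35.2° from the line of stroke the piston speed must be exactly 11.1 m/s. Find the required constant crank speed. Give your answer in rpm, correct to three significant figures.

For an in-line slider-crank, |v_piston| = rω|sinθ|·[1 + r cosθ/√(L² − r² sin²θ)].
With r = 0.0463 m, L = 0.1701 m, θ = 35.2°: the bracketed kinematic factor |dx/dθ| = 0.032699 m.
ω = v/|dx/dθ| = 11.1/0.032699 = 339.46 rad/s.
N = 60ω/(2π) = 3241.6 rpm.

3240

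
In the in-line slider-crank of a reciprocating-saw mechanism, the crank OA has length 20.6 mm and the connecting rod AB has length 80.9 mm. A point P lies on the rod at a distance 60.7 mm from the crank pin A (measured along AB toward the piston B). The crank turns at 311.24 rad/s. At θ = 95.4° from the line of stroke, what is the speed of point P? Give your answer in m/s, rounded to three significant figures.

6.27

ω = 311.2 rad/s.  Crank-pin speed |V_A| = rω = 6.4115 m/s, perpendicular to OA.
Rod angle: sinφ = −(r/L) sinθ ⇒ φ = -14.685°; ω_rod = −rω cosθ/√(L²−r²sin²θ) = +7.7102 rad/s.
V_P = V_A + ω_rod × AP, with AP = 0.0607 m along the rod.
Components: V_Px = −rω sinθ − a·ω_rod·sinφ = -6.2644 m/s;  V_Py = rω cosθ + a·ω_rod·cosφ = -0.15066 m/s.
|V_P| = √(V_Px² + V_Py²) = 6.2663 m/s.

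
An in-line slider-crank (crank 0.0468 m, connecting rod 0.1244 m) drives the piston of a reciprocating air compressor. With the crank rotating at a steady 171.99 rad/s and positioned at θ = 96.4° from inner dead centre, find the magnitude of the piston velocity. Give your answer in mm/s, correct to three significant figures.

ω = 172 rad/s
For an in-line slider-crank, x = r cosθ + √(L² − r² sin²θ), so v = −rω sinθ·[1 + r cosθ/√(L² − r² sin²θ)].
With r = 0.0468 m, L = 0.1244 m, θ = 96.4°: √(L² − r² sin²θ) = 0.11538 m.
v = −0.0468·172·0.99377·[1 + 0.0468·-0.11147/0.11538] = -7.6373 m/s.
|v| = 7.6373 m/s = 7637.3 mm/s.

7640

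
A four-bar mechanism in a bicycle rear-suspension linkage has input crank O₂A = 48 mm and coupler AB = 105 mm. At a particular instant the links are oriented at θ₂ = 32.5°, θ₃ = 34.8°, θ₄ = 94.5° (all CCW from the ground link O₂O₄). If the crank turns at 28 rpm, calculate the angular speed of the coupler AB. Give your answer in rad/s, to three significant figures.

1.37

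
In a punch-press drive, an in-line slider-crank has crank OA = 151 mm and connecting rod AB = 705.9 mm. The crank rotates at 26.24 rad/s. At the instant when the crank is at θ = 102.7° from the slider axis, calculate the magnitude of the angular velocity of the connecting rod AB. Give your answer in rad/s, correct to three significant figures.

ω = 26.24 rad/s
The rod makes angle φ with the slider axis where L sinφ = r sinθ; differentiating, L cosφ·φ̇ = r ω cosθ.
L cosφ = √(L² − r² sin²θ) = 0.69036 m.
|ω_rod| = r ω |cosθ| / √(L² − r² sin²θ) = 0.151·26.24·0.21985/0.69036 = 1.2618 rad/s.

1.26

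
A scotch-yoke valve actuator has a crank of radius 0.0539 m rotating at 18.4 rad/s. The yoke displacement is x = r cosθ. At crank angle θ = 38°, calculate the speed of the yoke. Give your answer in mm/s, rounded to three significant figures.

ω = 18.4 rad/s
x = r cosθ ⇒ ẋ = −rω sinθ.
|v| = rω|sinθ| = 0.0539·18.4·|sin 38°| = 0.61059 m/s = 610.59 mm/s.

611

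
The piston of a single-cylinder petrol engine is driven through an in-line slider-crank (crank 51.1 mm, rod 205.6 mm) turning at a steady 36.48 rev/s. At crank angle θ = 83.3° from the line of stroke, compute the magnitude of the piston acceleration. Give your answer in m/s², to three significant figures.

ω = 2π·36.5 = 229.2 rad/s
x(θ) = r cosθ + √(L² − r² sin²θ); with ω constant, a = ω²·d²x/dθ².
d²x/dθ² = −r cosθ − r²(cos2θ)/√u − r⁴ sin²2θ/(4u^{3/2}),  u = L² − r² sin²θ = 0.0396957 m².
Substituting r = 0.0511 m, L = 0.2056 m, θ = 83.3°: d²x/dθ² = +0.0067757 m.
a = ω²·d²x/dθ² = (229.2)²·(+0.0067757) = +355.98 m/s²;  |a| = 355.98 m/s².

356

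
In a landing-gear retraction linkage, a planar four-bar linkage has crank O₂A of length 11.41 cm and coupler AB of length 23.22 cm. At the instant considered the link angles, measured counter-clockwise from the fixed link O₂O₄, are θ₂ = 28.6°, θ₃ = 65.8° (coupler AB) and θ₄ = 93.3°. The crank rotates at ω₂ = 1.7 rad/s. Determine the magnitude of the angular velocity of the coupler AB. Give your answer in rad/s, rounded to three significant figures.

1.64

ω₂ = 1.7 rad/s
Differentiating the loop-closure r₂e^{iθ₂}+r₃e^{iθ₃}=r₁+r₄e^{iθ₄} gives r₂ω₂e^{iθ₂}+r₃ω₃e^{iθ₃}=r₄ω₄e^{iθ₄}.
Eliminating the other unknown: ω₃ = r₂ω₂ sin(θ₄−θ₂) / [r₃ sin(θ₃−θ₄)].
Numerator sine = +0.90408; denominator sine = -0.46175.
Result = 0.1141·1.7·(+0.90408) / (0.2322·(-0.46175)) = -1.6356 rad/s; magnitude 1.6356 rad/s.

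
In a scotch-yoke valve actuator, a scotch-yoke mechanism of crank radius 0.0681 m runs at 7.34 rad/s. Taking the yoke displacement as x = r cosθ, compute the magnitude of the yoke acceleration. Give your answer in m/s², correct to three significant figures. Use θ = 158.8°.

3.42

ω = 7.34 rad/s
x = r cosθ ⇒ ẍ = −rω² cosθ (ω constant).
|a| = rω²|cosθ| = 0.0681·(7.34)²·|cos 158.8°| = 3.4206 m/s².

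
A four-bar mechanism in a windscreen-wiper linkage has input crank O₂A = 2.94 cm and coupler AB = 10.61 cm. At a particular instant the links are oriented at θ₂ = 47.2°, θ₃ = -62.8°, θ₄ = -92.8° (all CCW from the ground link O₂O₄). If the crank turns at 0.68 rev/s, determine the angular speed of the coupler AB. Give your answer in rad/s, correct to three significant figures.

ω₂ = 4.273 rad/s (from 0.68 rev/s).
Differentiating the loop-closure r₂e^{iθ₂}+r₃e^{iθ₃}=r₁+r₄e^{iθ₄} gives r₂ω₂e^{iθ₂}+r₃ω₃e^{iθ₃}=r₄ω₄e^{iθ₄}.
Eliminating the other unknown: ω₃ = r₂ω₂ sin(θ₄−θ₂) / [r₃ sin(θ₃−θ₄)].
Numerator sine = -0.64279; denominator sine = +0.50000.
Result = 0.0294·4.273·(-0.64279) / (0.1061·(+0.50000)) = -1.522 rad/s; magnitude 1.522 rad/s.

1.52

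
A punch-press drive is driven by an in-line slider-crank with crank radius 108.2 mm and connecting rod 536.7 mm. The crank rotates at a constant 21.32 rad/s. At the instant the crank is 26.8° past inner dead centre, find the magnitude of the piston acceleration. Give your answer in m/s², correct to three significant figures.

49.9

ω = 21.32 rad/s
x(θ) = r cosθ + √(L² − r² sin²θ); with ω constant, a = ω²·d²x/dθ².
d²x/dθ² = −r cosθ − r²(cos2θ)/√u − r⁴ sin²2θ/(4u^{3/2}),  u = L² − r² sin²θ = 0.285667 m².
Substituting r = 0.1082 m, L = 0.5367 m, θ = 26.8°: d²x/dθ² = -0.10972 m.
a = ω²·d²x/dθ² = (21.32)²·(-0.10972) = -49.873 m/s²;  |a| = 49.873 m/s².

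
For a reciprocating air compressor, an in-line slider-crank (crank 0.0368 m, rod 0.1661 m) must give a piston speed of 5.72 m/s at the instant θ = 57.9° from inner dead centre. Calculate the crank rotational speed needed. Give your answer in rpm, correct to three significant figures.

1560

For an in-line slider-crank, |v_piston| = rω|sinθ|·[1 + r cosθ/√(L² − r² sin²θ)].
With r = 0.0368 m, L = 0.1661 m, θ = 57.9°: the bracketed kinematic factor |dx/dθ| = 0.034911 m.
ω = v/|dx/dθ| = 5.72/0.034911 = 163.85 rad/s.
N = 60ω/(2π) = 1564.6 rpm.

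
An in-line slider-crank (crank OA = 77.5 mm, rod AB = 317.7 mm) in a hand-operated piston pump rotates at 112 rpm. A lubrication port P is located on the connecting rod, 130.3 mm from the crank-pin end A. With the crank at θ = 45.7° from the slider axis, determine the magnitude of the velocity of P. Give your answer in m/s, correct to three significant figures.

ω = 11.73 rad/s.  Crank-pin speed |V_A| = rω = 0.90897 m/s, perpendicular to OA.
Rod angle: sinφ = −(r/L) sinθ ⇒ φ = -10.055°; ω_rod = −rω cosθ/√(L²−r²sin²θ) = -2.0294 rad/s.
V_P = V_A + ω_rod × AP, with AP = 0.1303 m along the rod.
Components: V_Px = −rω sinθ − a·ω_rod·sinφ = -0.69671 m/s;  V_Py = rω cosθ + a·ω_rod·cosφ = +0.37447 m/s.
|V_P| = √(V_Px² + V_Py²) = 0.79097 m/s.

0.791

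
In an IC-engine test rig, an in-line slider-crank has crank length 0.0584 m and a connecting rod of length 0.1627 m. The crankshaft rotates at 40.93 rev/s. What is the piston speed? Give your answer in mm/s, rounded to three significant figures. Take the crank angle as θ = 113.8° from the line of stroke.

11600

ω = 2π·40.9 = 257.2 rad/s
For an in-line slider-crank, x = r cosθ + √(L² − r² sin²θ), so v = −rω sinθ·[1 + r cosθ/√(L² − r² sin²θ)].
With r = 0.0584 m, L = 0.1627 m, θ = 113.8°: √(L² − r² sin²θ) = 0.15368 m.
v = −0.0584·257.2·0.91496·[1 + 0.0584·-0.40355/0.15368] = -11.634 m/s.
|v| = 11.634 m/s = 11634 mm/s.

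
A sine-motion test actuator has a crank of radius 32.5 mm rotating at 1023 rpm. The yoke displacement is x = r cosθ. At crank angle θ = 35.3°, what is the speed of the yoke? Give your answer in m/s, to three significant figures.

2.01

ω = 107.1 rad/s (from 1023 rpm).
x = r cosθ ⇒ ẋ = −rω sinθ.
|v| = rω|sinθ| = 0.0325·107.1·|sin 35.3°| = 2.0119 m/s.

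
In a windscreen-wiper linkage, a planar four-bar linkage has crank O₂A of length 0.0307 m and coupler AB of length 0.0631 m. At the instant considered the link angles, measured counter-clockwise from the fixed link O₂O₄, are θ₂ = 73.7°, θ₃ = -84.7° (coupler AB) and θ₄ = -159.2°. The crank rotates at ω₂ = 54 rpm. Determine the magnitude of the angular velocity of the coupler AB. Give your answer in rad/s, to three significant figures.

ω₂ = 5.655 rad/s (from 54 rpm).
Differentiating the loop-closure r₂e^{iθ₂}+r₃e^{iθ₃}=r₁+r₄e^{iθ₄} gives r₂ω₂e^{iθ₂}+r₃ω₃e^{iθ₃}=r₄ω₄e^{iθ₄}.
Eliminating the other unknown: ω₃ = r₂ω₂ sin(θ₄−θ₂) / [r₃ sin(θ₃−θ₄)].
Numerator sine = +0.79758; denominator sine = +0.96363.
Result = 0.0307·5.655·(+0.79758) / (0.0631·(+0.96363)) = +2.2772 rad/s; magnitude 2.2772 rad/s.

2.28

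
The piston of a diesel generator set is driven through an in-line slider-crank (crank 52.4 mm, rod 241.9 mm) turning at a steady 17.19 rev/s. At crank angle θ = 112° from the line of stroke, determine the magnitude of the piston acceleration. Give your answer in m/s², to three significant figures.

ω = 2π·17.2 = 108 rad/s
x(θ) = r cosθ + √(L² − r² sin²θ); with ω constant, a = ω²·d²x/dθ².
d²x/dθ² = −r cosθ − r²(cos2θ)/√u − r⁴ sin²2θ/(4u^{3/2}),  u = L² − r² sin²θ = 0.0561552 m².
Substituting r = 0.0524 m, L = 0.2419 m, θ = 112°: d²x/dθ² = +0.027896 m.
a = ω²·d²x/dθ² = (108)²·(+0.027896) = +325.43 m/s²;  |a| = 325.43 m/s².

325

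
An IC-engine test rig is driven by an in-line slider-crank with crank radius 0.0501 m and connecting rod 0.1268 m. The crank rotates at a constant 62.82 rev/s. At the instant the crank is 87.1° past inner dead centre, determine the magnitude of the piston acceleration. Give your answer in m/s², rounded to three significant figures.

ω = 2π·62.8 = 394.7 rad/s
x(θ) = r cosθ + √(L² − r² sin²θ); with ω constant, a = ω²·d²x/dθ².
d²x/dθ² = −r cosθ − r²(cos2θ)/√u − r⁴ sin²2θ/(4u^{3/2}),  u = L² − r² sin²θ = 0.0135747 m².
Substituting r = 0.0501 m, L = 0.1268 m, θ = 87.1°: d²x/dθ² = +0.018888 m.
a = ω²·d²x/dθ² = (394.7)²·(+0.018888) = +2942.7 m/s²;  |a| = 2942.7 m/s².

2940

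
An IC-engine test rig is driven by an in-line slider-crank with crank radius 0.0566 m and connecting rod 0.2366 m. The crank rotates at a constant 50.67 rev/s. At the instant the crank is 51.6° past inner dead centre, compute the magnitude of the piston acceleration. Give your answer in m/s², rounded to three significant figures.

3260

ω = 2π·50.7 = 318.4 rad/s
x(θ) = r cosθ + √(L² − r² sin²θ); with ω constant, a = ω²·d²x/dθ².
d²x/dθ² = −r cosθ − r²(cos2θ)/√u − r⁴ sin²2θ/(4u^{3/2}),  u = L² − r² sin²θ = 0.054012 m².
Substituting r = 0.0566 m, L = 0.2366 m, θ = 51.6°: d²x/dθ² = -0.032203 m.
a = ω²·d²x/dθ² = (318.4)²·(-0.032203) = -3264.1 m/s²;  |a| = 3264.1 m/s².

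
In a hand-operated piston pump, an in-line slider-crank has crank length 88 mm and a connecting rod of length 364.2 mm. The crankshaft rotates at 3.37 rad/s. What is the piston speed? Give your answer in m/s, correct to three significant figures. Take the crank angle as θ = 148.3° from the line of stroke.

ω = 3.37 rad/s
For an in-line slider-crank, x = r cosθ + √(L² − r² sin²θ), so v = −rω sinθ·[1 + r cosθ/√(L² − r² sin²θ)].
With r = 0.088 m, L = 0.3642 m, θ = 148.3°: √(L² − r² sin²θ) = 0.36125 m.
v = −0.088·3.37·0.52547·[1 + 0.088·-0.85081/0.36125] = -0.12354 m/s.
|v| = 0.12354 m/s.

0.124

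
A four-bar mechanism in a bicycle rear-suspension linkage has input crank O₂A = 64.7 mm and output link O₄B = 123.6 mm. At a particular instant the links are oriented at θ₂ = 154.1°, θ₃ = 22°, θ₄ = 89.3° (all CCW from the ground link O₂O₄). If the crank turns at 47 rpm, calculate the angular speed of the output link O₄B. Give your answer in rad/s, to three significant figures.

ω₂ = 4.922 rad/s (from 47 rpm).
Differentiating the loop-closure r₂e^{iθ₂}+r₃e^{iθ₃}=r₁+r₄e^{iθ₄} gives r₂ω₂e^{iθ₂}+r₃ω₃e^{iθ₃}=r₄ω₄e^{iθ₄}.
Eliminating the other unknown: ω₄ = r₂ω₂ sin(θ₂−θ₃) / [r₄ sin(θ₄−θ₃)].
Numerator sine = +0.74198; denominator sine = +0.92254.
Result = 0.0647·4.922·(+0.74198) / (0.1236·(+0.92254)) = +2.0721 rad/s; magnitude 2.0721 rad/s.

2.07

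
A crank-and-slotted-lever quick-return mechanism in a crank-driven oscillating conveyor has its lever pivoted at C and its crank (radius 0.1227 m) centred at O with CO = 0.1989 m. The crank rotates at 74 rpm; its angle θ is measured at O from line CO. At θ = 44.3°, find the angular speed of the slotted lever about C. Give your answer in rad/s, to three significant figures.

2.81

ω = 7.749 rad/s (from 74 rpm).
Crank pin A relative to C: A = (d + r cosθ, r sinθ); lever angle φ = atan2(r sinθ, d + r cosθ).
Differentiating tanφ: φ̇ = rω(d cosθ + r)/(d² + r² + 2dr cosθ).
d² + r² + 2dr cosθ = |CA|² = 0.0895495 m²;  d cosθ + r = +0.26505 m.
|ω_lever| = |0.1227·7.749·+0.26505| / 0.0895495 = 2.8143 rad/s.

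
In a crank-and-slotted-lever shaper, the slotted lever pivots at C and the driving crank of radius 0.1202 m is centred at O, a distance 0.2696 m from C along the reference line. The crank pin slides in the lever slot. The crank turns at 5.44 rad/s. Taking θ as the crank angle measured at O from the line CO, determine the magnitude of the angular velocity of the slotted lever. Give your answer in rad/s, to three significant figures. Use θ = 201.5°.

3.18

ω = 5.44 rad/s
Crank pin A relative to C: A = (d + r cosθ, r sinθ); lever angle φ = atan2(r sinθ, d + r cosθ).
Differentiating tanφ: φ̇ = rω(d cosθ + r)/(d² + r² + 2dr cosθ).
d² + r² + 2dr cosθ = |CA|² = 0.0268301 m²;  d cosθ + r = -0.13064 m.
|ω_lever| = |0.1202·5.44·-0.13064| / 0.0268301 = 3.1839 rad/s.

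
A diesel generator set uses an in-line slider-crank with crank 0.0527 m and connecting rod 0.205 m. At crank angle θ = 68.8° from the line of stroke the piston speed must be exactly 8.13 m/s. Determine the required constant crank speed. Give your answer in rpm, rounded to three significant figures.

1440

For an in-line slider-crank, |v_piston| = rω|sinθ|·[1 + r cosθ/√(L² − r² sin²θ)].
With r = 0.0527 m, L = 0.205 m, θ = 68.8°: the bracketed kinematic factor |dx/dθ| = 0.053838 m.
ω = v/|dx/dθ| = 8.13/0.053838 = 151.01 rad/s.
N = 60ω/(2π) = 1442 rpm.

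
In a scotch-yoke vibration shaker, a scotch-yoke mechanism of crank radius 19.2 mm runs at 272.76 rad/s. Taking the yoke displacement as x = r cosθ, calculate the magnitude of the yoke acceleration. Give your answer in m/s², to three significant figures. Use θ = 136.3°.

1030

ω = 272.8 rad/s
x = r cosθ ⇒ ẍ = −rω² cosθ (ω constant).
|a| = rω²|cosθ| = 0.0192·(272.8)²·|cos 136.3°| = 1032.7 m/s².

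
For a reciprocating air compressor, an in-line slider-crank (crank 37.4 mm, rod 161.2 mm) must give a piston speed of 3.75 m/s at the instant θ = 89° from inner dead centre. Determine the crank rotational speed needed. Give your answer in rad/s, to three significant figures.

For an in-line slider-crank, |v_piston| = rω|sinθ|·[1 + r cosθ/√(L² − r² sin²θ)].
With r = 0.0374 m, L = 0.1612 m, θ = 89°: the bracketed kinematic factor |dx/dθ| = 0.03755 m.
ω = v/|dx/dθ| = 3.75/0.03755 = 99.867 rad/s.

99.9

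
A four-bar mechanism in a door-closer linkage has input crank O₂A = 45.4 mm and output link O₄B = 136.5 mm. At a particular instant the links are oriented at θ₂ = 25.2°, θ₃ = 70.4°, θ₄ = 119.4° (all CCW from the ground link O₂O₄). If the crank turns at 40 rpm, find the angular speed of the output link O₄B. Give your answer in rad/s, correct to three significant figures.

1.31

ω₂ = 4.189 rad/s (from 40 rpm).
Differentiating the loop-closure r₂e^{iθ₂}+r₃e^{iθ₃}=r₁+r₄e^{iθ₄} gives r₂ω₂e^{iθ₂}+r₃ω₃e^{iθ₃}=r₄ω₄e^{iθ₄}.
Eliminating the other unknown: ω₄ = r₂ω₂ sin(θ₂−θ₃) / [r₄ sin(θ₄−θ₃)].
Numerator sine = -0.70957; denominator sine = +0.75471.
Result = 0.0454·4.189·(-0.70957) / (0.1365·(+0.75471)) = -1.3099 rad/s; magnitude 1.3099 rad/s.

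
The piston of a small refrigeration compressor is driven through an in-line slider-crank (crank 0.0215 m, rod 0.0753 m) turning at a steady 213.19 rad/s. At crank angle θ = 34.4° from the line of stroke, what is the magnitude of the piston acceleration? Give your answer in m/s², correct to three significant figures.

914

ω = 213.2 rad/s
x(θ) = r cosθ + √(L² − r² sin²θ); with ω constant, a = ω²·d²x/dθ².
d²x/dθ² = −r cosθ − r²(cos2θ)/√u − r⁴ sin²2θ/(4u^{3/2}),  u = L² − r² sin²θ = 0.00552255 m².
Substituting r = 0.0215 m, L = 0.0753 m, θ = 34.4°: d²x/dθ² = -0.020102 m.
a = ω²·d²x/dθ² = (213.2)²·(-0.020102) = -913.66 m/s²;  |a| = 913.66 m/s².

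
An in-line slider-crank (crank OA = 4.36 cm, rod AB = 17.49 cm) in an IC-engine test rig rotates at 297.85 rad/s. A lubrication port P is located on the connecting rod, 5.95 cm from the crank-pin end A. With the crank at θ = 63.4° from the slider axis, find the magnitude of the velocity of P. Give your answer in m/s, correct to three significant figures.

ω = 297.9 rad/s.  Crank-pin speed |V_A| = rω = 12.986 m/s, perpendicular to OA.
Rod angle: sinφ = −(r/L) sinθ ⇒ φ = -12.879°; ω_rod = −rω cosθ/√(L²−r²sin²θ) = -34.104 rad/s.
V_P = V_A + ω_rod × AP, with AP = 0.0595 m along the rod.
Components: V_Px = −rω sinθ − a·ω_rod·sinφ = -12.064 m/s;  V_Py = rω cosθ + a·ω_rod·cosφ = +3.8366 m/s.
|V_P| = √(V_Px² + V_Py²) = 12.659 m/s.

12.7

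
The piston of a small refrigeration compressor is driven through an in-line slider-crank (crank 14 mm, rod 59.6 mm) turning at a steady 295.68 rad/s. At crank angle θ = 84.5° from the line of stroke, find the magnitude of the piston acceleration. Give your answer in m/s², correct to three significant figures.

ω = 295.7 rad/s
x(θ) = r cosθ + √(L² − r² sin²θ); with ω constant, a = ω²·d²x/dθ².
d²x/dθ² = −r cosθ − r²(cos2θ)/√u − r⁴ sin²2θ/(4u^{3/2}),  u = L² − r² sin²θ = 0.00335796 m².
Substituting r = 0.014 m, L = 0.0596 m, θ = 84.5°: d²x/dθ² = +0.0019766 m.
a = ω²·d²x/dθ² = (295.7)²·(+0.0019766) = +172.8 m/s²;  |a| = 172.8 m/s².

173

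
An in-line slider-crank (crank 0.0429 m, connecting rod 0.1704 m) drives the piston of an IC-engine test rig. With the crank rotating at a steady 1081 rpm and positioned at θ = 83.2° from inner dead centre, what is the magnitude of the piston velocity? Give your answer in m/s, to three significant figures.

4.97

ω = 2π·1081/60 = 113.2 rad/s
For an in-line slider-crank, x = r cosθ + √(L² − r² sin²θ), so v = −rω sinθ·[1 + r cosθ/√(L² − r² sin²θ)].
With r = 0.0429 m, L = 0.1704 m, θ = 83.2°: √(L² − r² sin²θ) = 0.16499 m.
v = −0.0429·113.2·0.99297·[1 + 0.0429·0.11840/0.16499] = -4.9707 m/s.
|v| = 4.9707 m/s.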